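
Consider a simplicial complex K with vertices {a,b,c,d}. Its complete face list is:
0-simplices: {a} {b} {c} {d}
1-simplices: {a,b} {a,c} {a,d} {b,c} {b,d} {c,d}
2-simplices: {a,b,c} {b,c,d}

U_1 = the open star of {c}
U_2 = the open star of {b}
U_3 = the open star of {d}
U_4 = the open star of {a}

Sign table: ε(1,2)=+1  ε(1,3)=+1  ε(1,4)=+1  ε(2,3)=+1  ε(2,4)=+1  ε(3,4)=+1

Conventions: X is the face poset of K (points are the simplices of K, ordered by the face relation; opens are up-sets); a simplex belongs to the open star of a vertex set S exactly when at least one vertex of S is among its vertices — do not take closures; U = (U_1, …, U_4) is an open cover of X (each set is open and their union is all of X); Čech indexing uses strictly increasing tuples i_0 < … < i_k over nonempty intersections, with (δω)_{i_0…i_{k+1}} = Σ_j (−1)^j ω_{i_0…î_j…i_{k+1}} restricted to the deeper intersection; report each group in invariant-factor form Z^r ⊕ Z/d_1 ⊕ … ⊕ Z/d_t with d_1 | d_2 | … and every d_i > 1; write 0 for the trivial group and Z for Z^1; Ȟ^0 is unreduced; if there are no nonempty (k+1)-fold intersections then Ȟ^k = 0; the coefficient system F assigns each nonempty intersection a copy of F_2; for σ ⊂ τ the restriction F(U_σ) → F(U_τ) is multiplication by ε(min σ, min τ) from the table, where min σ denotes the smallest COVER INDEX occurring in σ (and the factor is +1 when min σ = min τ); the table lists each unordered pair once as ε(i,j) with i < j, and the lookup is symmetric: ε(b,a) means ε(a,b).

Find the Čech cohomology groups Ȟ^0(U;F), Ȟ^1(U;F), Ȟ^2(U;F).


Ȟ^0 ≅ Z/2, Ȟ^1 ≅ Z/2 and Ȟ^2 ≅ 0

nonempty intersections:
  U1={{c},{a,c},{b,c},{c,d},{a,b,c},{b,c,d}} U2={{b},{a,b},{b,c},{b,d},{a,b,c},{b,c,d}} U3={{d},{a,d},{b,d},{c,d},{b,c,d}} U4={{a},{a,b},{a,c},{a,d},{a,b,c}}
  U12={{b,c},{a,b,c},{b,c,d}} U13={{c,d},{b,c,d}} U14={{a,c},{a,b,c}} U23={{b,d},{b,c,d}} U24={{a,b},{a,b,c}} U34={{a,d}}
  U123={{b,c,d}} U124={{a,b,c}}
C dims 4,6,2; δ0: rk_F2 3; δ1: rk_F2 2
Ȟ^0: (4−3)−0=1 ⇒ Z/2
Ȟ^1: (6−2)−3=1 ⇒ Z/2
Ȟ^2: (2−0)−2=0 ⇒ 0


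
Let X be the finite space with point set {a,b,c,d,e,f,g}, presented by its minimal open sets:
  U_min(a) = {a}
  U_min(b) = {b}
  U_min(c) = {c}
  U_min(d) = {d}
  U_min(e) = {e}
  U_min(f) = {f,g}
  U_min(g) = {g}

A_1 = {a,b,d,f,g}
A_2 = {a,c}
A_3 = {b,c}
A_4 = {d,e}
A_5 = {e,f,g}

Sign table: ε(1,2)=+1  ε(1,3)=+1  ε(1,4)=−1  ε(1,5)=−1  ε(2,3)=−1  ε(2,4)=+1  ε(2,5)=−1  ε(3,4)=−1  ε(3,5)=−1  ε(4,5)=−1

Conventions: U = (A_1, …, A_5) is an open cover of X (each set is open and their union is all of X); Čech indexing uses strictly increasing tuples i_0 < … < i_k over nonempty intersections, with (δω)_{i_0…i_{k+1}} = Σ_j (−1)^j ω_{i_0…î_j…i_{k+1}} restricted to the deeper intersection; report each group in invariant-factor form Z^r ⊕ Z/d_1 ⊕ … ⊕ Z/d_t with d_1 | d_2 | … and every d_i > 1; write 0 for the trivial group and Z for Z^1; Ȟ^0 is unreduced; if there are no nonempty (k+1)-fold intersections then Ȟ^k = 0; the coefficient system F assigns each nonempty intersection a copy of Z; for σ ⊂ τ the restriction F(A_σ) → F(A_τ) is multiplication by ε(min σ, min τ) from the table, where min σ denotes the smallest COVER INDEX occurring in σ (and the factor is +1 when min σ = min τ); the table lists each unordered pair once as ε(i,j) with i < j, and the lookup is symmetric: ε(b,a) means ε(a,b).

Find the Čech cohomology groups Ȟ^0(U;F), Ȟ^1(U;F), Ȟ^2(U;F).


Ȟ^0 ≅ 0, Ȟ^1 ≅ Z ⊕ Z/2 and Ȟ^2 ≅ 0

nonempty overlaps:
  A12={a} A13={b} A14={d} A15={f,g} A23={c} A45={e}
C dims 5,6; δ0: rk 5, SNF 1^4·2
degree 0: 5−5−0 = 0 → Ȟ^0 ≅ 0
degree 1: 6−0−5 = 1 plus torsion [2] → Ȟ^1 ≅ Z ⊕ Z/2
degree 2: 0−0−0 = 0 → Ȟ^2 ≅ 0


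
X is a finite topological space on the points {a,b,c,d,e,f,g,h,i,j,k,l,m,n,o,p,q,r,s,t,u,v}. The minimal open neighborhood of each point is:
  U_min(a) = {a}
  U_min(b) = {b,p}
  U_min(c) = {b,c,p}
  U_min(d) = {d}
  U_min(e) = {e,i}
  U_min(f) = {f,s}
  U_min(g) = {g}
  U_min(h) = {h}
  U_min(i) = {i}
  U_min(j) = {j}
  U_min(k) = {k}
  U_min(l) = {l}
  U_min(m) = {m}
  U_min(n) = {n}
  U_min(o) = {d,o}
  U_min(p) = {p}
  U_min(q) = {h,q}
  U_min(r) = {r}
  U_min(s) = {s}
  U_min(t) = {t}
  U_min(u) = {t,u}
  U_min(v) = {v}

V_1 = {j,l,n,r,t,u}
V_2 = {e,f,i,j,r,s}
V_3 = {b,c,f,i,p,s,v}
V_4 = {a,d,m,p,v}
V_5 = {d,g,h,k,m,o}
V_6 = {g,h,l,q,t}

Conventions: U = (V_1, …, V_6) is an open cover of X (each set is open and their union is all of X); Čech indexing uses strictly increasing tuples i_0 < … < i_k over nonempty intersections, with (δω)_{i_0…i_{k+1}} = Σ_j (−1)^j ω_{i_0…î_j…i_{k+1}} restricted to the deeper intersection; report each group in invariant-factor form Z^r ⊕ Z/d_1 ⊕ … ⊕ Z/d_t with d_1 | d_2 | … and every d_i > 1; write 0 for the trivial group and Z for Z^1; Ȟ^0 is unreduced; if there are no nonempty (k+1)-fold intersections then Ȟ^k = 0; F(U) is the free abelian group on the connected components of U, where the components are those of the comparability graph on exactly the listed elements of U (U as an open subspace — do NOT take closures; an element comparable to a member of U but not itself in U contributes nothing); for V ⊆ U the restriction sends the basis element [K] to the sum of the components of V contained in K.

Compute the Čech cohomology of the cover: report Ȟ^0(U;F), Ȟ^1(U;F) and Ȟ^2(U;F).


nonempty intersections:
  V12={j,r} V16={l,t} V23={f,i,s} V34={p,v} V45={d,m} V56={g,h}
components per intersection:
  V1: {j} {l} {n} {r} {t,u}
  V2: {e,i} {f,s} {j} {r}
  V3: {b,c,p} {f,s} {i} {v}
  V4: {a} {d} {m} {p} {v}
  V5: {d,o} {g} {h} {k} {m}
  V6: {g} {h,q} {l} {t}
  V12: {j} {r}
  V16: {l} {t}
  V23: {f,s} {i}
  V34: {p} {v}
  V45: {d} {m}
  V56: {g} {h}
C dims 27,12; δ0: rk 12, SNF 1^12
Ȟ^0: (27−12)−0=15 ⇒ Z^15
Ȟ^1: (12−0)−12=0 ⇒ 0
Ȟ^2: (0−0)−0=0 ⇒ 0

Ȟ^0 ≅ Z^15, Ȟ^1 ≅ 0, Ȟ^2 ≅ 0


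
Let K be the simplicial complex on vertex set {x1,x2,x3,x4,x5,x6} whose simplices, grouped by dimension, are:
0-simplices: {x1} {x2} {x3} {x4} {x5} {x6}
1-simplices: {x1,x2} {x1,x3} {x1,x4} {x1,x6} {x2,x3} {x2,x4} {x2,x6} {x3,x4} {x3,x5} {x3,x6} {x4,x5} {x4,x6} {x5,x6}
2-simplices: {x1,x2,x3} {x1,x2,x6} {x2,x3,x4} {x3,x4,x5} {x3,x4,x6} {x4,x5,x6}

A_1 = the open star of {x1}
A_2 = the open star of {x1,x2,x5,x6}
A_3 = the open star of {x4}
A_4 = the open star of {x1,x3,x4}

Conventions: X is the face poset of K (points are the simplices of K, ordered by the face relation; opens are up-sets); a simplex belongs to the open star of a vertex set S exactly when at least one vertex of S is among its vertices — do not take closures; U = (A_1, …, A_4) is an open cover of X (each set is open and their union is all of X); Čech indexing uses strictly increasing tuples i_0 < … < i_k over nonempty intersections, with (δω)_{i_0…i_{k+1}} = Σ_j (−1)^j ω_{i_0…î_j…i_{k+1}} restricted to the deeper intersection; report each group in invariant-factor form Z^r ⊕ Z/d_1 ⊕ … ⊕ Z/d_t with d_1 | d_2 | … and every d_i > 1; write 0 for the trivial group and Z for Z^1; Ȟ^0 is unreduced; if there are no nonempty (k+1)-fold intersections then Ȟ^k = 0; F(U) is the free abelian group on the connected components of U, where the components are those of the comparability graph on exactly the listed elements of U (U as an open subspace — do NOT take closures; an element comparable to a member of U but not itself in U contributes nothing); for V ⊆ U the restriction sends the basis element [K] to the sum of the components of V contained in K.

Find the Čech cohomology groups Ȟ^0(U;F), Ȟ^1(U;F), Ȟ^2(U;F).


intersection data:
  A1={{x1},{x1,x2},{x1,x3},{x1,x4},{x1,x6},{x1,x2,x3},{x1,x2,x6}} A2={{x1},{x2},{x5},{x6},{x1,x2},{x1,x3},{x1,x4},{x1,x6},{x2,x3},{x2,x4},{x2,x6},{x3,x5},{x3,x6},{x4,x5},{x4,x6},{x5,x6},{x1,x2,x3},{x1,x2,x6},{x2,x3,x4},{x3,x4,x5},{x3,x4,x6},{x4,x5,x6}} A3={{x4},{x1,x4},{x2,x4},{x3,x4},{x4,x5},{x4,x6},{x2,x3,x4},{x3,x4,x5},{x3,x4,x6},{x4,x5,x6}} A4={{x1},{x3},{x4},{x1,x2},{x1,x3},{x1,x4},{x1,x6},{x2,x3},{x2,x4},{x3,x4},{x3,x5},{x3,x6},{x4,x5},{x4,x6},{x1,x2,x3},{x1,x2,x6},{x2,x3,x4},{x3,x4,x5},{x3,x4,x6},{x4,x5,x6}}
  A12={{x1},{x1,x2},{x1,x3},{x1,x4},{x1,x6},{x1,x2,x3},{x1,x2,x6}} A13={{x1,x4}} A14={{x1},{x1,x2},{x1,x3},{x1,x4},{x1,x6},{x1,x2,x3},{x1,x2,x6}} A23={{x1,x4},{x2,x4},{x4,x5},{x4,x6},{x2,x3,x4},{x3,x4,x5},{x3,x4,x6},{x4,x5,x6}} A24={{x1},{x1,x2},{x1,x3},{x1,x4},{x1,x6},{x2,x3},{x2,x4},{x3,x5},{x3,x6},{x4,x5},{x4,x6},{x1,x2,x3},{x1,x2,x6},{x2,x3,x4},{x3,x4,x5},{x3,x4,x6},{x4,x5,x6}} A34={{x4},{x1,x4},{x2,x4},{x3,x4},{x4,x5},{x4,x6},{x2,x3,x4},{x3,x4,x5},{x3,x4,x6},{x4,x5,x6}}
  A123={{x1,x4}} A124={{x1},{x1,x2},{x1,x3},{x1,x4},{x1,x6},{x1,x2,x3},{x1,x2,x6}} A134={{x1,x4}} A234={{x1,x4},{x2,x4},{x4,x5},{x4,x6},{x2,x3,x4},{x3,x4,x5},{x3,x4,x6},{x4,x5,x6}}
  A1234={{x1,x4}}
components per intersection:
  A1: {{x1},{x1,x2},{x1,x3},{x1,x4},{x1,x6},{x1,x2,x3},{x1,x2,x6}}
  A2: {{x1},{x2},{x5},{x6},{x1,x2},{x1,x3},{x1,x4},{x1,x6},{x2,x3},{x2,x4},{x2,x6},{x3,x5},{x3,x6},{x4,x5},{x4,x6},{x5,x6},{x1,x2,x3},{x1,x2,x6},{x2,x3,x4},{x3,x4,x5},{x3,x4,x6},{x4,x5,x6}}
  A3: {{x4},{x1,x4},{x2,x4},{x3,x4},{x4,x5},{x4,x6},{x2,x3,x4},{x3,x4,x5},{x3,x4,x6},{x4,x5,x6}}
  A4: {{x1},{x3},{x4},{x1,x2},{x1,x3},{x1,x4},{x1,x6},{x2,x3},{x2,x4},{x3,x4},{x3,x5},{x3,x6},{x4,x5},{x4,x6},{x1,x2,x3},{x1,x2,x6},{x2,x3,x4},{x3,x4,x5},{x3,x4,x6},{x4,x5,x6}}
  A12: {{x1},{x1,x2},{x1,x3},{x1,x4},{x1,x6},{x1,x2,x3},{x1,x2,x6}}
  A13: {{x1,x4}}
  A14: {{x1},{x1,x2},{x1,x3},{x1,x4},{x1,x6},{x1,x2,x3},{x1,x2,x6}}
  A23: {{x1,x4}} {{x2,x4},{x2,x3,x4}} {{x4,x5},{x4,x6},{x3,x4,x5},{x3,x4,x6},{x4,x5,x6}}
  A24: {{x1},{x1,x2},{x1,x3},{x1,x4},{x1,x6},{x2,x3},{x2,x4},{x1,x2,x3},{x1,x2,x6},{x2,x3,x4}} {{x3,x5},{x3,x6},{x4,x5},{x4,x6},{x3,x4,x5},{x3,x4,x6},{x4,x5,x6}}
  A34: {{x4},{x1,x4},{x2,x4},{x3,x4},{x4,x5},{x4,x6},{x2,x3,x4},{x3,x4,x5},{x3,x4,x6},{x4,x5,x6}}
  A123: {{x1,x4}}
  A124: {{x1},{x1,x2},{x1,x3},{x1,x4},{x1,x6},{x1,x2,x3},{x1,x2,x6}}
  A134: {{x1,x4}}
  A234: {{x1,x4}} {{x2,x4},{x2,x3,x4}} {{x4,x5},{x4,x6},{x3,x4,x5},{x3,x4,x6},{x4,x5,x6}}
  A1234: {{x1,x4}}
C dims 4,9,6,1; δ0: rk 3, SNF 1^3; δ1: rk 5, SNF 1^5; δ2: rk 1, SNF 1^1
Ȟ^0 = (4 − 3) − 0 = 1, so Ȟ^0 ≅ Z
Ȟ^1 = (9 − 5) − 3 = 1, so Ȟ^1 ≅ Z
Ȟ^2 = (6 − 1) − 5 = 0, so Ȟ^2 ≅ 0

Ȟ^0(U;F) ≅ Z, Ȟ^1(U;F) ≅ Z, Ȟ^2(U;F) ≅ 0


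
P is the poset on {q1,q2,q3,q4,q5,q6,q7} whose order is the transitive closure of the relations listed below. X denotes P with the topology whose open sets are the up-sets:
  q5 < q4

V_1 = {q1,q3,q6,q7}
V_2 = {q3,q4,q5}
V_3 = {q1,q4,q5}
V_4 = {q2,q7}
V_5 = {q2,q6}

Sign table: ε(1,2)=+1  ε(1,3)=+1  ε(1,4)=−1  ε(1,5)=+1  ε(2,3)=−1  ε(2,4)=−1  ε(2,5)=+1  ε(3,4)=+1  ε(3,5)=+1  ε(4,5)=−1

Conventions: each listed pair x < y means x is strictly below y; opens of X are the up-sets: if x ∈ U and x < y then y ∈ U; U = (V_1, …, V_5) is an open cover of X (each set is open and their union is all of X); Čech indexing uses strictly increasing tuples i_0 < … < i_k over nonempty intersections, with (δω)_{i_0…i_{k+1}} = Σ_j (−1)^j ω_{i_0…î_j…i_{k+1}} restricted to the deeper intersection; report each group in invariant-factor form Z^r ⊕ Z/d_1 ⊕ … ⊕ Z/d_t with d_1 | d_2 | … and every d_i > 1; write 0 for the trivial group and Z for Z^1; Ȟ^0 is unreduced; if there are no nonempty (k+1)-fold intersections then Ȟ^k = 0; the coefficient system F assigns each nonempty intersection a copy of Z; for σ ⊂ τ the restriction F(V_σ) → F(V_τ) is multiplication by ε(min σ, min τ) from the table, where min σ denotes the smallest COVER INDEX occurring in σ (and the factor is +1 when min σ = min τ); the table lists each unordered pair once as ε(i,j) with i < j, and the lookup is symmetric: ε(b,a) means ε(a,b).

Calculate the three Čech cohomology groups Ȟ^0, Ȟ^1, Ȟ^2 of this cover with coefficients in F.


Ȟ^0 ≅ 0, Ȟ^1 ≅ Z ⊕ Z/2, Ȟ^2 ≅ 0

cover nerve:
  V12={q3} V13={q1} V14={q7} V15={q6} V23={q4,q5} V45={q2}
C dims 5,6; δ0: rk 5, SNF 1^4·2
Ȟ^0: (5−5)−0=0 ⇒ 0
Ȟ^1: (6−0)−5=1 plus torsion [2] ⇒ Z ⊕ Z/2
Ȟ^2: (0−0)−0=0 ⇒ 0


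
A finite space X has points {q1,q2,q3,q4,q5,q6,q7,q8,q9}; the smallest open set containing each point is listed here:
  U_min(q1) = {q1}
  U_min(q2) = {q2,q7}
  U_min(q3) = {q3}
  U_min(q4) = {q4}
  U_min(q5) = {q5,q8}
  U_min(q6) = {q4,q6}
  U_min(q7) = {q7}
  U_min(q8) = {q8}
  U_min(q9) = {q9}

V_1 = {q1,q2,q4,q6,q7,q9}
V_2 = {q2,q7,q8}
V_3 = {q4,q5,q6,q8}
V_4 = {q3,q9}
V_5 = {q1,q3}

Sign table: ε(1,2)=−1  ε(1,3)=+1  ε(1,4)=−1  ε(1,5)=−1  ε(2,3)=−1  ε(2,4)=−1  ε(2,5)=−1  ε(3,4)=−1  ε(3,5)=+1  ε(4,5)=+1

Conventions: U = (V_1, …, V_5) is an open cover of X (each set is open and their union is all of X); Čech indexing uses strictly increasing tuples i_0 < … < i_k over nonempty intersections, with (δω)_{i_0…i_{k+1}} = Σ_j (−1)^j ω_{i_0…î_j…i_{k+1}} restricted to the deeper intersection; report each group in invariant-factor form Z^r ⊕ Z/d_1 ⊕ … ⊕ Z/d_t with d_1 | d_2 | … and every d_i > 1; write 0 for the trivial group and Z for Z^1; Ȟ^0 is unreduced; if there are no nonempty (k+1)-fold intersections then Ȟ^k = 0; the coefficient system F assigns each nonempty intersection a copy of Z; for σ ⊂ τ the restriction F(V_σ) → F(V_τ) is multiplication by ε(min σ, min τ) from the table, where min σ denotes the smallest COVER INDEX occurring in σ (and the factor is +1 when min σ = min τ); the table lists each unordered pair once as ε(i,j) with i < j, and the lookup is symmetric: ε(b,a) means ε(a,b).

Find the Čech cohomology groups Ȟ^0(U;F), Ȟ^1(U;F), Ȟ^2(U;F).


Ȟ^0 ≅ Z,  Ȟ^1 ≅ Z^2,  Ȟ^2 ≅ 0

nerve of the cover:
  V12={q2,q7} V13={q4,q6} V14={q9} V15={q1} V23={q8} V45={q3}
C dims 5,6; δ0: rk 4, SNF 1^4
Ȟ^0 = (5 − 4) − 0 = 1, so Ȟ^0 ≅ Z
Ȟ^1 = (6 − 0) − 4 = 2, so Ȟ^1 ≅ Z^2
Ȟ^2 = (0 − 0) − 0 = 0, so Ȟ^2 ≅ 0


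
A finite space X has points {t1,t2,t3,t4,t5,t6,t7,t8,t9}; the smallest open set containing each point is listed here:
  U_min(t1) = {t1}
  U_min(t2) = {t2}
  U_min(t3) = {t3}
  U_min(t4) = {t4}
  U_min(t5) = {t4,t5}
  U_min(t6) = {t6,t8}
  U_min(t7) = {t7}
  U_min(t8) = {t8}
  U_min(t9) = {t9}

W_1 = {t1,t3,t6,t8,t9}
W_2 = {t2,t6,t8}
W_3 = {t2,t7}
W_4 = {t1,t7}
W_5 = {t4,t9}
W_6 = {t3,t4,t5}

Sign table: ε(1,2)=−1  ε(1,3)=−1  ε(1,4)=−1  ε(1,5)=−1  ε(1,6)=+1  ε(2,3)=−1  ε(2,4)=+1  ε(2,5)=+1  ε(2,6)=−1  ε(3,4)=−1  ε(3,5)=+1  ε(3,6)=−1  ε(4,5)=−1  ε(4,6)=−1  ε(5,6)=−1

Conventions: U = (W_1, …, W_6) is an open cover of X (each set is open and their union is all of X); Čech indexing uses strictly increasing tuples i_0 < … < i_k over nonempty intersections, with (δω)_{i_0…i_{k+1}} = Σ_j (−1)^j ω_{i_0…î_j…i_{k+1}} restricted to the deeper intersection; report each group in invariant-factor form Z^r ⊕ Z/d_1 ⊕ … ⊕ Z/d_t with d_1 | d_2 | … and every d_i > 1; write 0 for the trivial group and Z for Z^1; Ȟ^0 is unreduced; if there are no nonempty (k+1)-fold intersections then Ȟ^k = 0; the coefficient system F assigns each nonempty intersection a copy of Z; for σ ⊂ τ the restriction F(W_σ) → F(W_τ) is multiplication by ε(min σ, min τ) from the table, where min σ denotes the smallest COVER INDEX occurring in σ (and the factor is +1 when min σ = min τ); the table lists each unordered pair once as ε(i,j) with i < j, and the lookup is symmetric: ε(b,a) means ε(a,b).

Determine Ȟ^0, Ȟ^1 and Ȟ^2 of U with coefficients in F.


cover nerve:
  W12={t6,t8} W14={t1} W15={t9} W16={t3} W23={t2} W34={t7} W56={t4}
C dims 6,7; δ0: rk 5, SNF 1^5
Ȟ^0: (6−5)−0=1 ⇒ Z
Ȟ^1: (7−0)−5=2 ⇒ Z^2
Ȟ^2: (0−0)−0=0 ⇒ 0

Ȟ^0 = Z, Ȟ^1 = Z^2, Ȟ^2 = 0


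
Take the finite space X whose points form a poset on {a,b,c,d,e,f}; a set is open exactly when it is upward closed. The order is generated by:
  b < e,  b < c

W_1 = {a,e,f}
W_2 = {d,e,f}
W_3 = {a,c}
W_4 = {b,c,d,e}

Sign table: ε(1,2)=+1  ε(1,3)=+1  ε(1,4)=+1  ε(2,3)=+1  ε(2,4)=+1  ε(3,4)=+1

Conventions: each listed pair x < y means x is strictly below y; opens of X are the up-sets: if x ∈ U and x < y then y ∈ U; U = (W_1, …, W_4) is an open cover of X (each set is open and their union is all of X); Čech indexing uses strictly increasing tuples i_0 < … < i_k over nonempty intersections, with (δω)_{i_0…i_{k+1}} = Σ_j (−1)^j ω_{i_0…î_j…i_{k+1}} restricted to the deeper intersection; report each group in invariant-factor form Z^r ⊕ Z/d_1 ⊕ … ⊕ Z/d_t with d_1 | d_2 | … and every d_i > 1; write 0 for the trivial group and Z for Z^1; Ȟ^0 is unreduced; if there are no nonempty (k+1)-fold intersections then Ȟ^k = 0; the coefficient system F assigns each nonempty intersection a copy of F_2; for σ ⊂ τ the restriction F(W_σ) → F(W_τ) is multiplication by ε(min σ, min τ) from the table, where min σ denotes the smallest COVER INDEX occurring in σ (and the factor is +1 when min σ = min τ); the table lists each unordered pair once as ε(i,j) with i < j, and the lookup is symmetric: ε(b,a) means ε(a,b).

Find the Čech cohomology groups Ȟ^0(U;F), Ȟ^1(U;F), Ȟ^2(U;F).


nerve of the cover:
  W12={e,f} W13={a} W14={e} W24={d,e} W34={c}
  W124={e}
C dims 4,5,1; δ0: rk_F2 3; δ1: rk_F2 1
Ȟ^0 = (4 − 3) − 0 = 1, so Ȟ^0 ≅ Z/2
Ȟ^1 = (5 − 1) − 3 = 1, so Ȟ^1 ≅ Z/2
Ȟ^2 = (1 − 0) − 1 = 0, so Ȟ^2 ≅ 0

Ȟ^0(U;F) ≅ Z/2; Ȟ^1(U;F) ≅ Z/2; Ȟ^2(U;F) ≅ 0


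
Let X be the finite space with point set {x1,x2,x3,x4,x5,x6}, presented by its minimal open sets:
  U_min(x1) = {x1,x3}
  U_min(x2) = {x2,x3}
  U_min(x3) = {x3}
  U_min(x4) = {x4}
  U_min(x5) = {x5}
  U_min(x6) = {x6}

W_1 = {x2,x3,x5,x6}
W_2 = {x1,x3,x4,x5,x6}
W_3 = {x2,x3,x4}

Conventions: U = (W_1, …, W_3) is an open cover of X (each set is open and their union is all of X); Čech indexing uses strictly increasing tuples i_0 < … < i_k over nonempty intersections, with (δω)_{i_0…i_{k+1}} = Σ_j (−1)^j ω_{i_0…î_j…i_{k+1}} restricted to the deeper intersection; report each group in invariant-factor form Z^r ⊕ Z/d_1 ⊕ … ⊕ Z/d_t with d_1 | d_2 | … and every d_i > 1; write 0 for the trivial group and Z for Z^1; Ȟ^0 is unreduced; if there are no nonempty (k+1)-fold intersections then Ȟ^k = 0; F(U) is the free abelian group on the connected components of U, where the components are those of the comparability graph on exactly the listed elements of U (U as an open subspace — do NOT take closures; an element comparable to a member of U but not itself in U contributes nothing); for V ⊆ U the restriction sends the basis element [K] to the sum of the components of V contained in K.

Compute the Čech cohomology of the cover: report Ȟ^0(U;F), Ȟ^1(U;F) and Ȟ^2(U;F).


Ȟ^0(U;F) ≅ Z^4, Ȟ^1(U;F) ≅ 0, Ȟ^2(U;F) ≅ 0

intersection data:
  W12={x3,x5,x6} W13={x2,x3} W23={x3,x4}
  W123={x3}
components per intersection:
  W1: {x2,x3} {x5} {x6}
  W2: {x1,x3} {x4} {x5} {x6}
  W3: {x2,x3} {x4}
  W12: {x3} {x5} {x6}
  W13: {x2,x3}
  W23: {x3} {x4}
  W123: {x3}
C dims 9,6,1; δ0: rk 5, SNF 1^5; δ1: rk 1, SNF 1^1
Ȟ^0 = (9 − 5) − 0 = 4, so Ȟ^0 ≅ Z^4
Ȟ^1 = (6 − 1) − 5 = 0, so Ȟ^1 ≅ 0
Ȟ^2 = (1 − 0) − 1 = 0, so Ȟ^2 ≅ 0


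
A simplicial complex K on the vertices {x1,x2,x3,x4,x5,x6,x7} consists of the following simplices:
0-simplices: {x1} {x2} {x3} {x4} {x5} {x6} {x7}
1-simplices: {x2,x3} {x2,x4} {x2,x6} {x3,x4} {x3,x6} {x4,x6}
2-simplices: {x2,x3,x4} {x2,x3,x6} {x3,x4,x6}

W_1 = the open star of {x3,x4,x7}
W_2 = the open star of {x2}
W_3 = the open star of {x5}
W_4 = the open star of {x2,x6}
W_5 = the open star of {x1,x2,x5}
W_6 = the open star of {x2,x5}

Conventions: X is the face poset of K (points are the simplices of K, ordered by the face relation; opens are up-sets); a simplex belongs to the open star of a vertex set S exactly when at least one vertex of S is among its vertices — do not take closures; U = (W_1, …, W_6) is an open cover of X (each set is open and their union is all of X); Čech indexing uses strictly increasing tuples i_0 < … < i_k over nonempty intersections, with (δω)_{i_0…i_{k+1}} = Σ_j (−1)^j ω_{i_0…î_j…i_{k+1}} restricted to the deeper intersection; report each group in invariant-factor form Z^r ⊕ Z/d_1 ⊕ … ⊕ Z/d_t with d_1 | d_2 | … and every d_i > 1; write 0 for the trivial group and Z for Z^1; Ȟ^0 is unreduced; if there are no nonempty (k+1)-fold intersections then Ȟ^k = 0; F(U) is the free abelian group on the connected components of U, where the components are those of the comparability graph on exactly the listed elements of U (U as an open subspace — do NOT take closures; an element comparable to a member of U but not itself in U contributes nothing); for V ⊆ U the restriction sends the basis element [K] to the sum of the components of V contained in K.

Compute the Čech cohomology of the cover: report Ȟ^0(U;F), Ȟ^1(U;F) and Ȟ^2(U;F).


nonempty overlaps:
  W1={{x3},{x4},{x7},{x2,x3},{x2,x4},{x3,x4},{x3,x6},{x4,x6},{x2,x3,x4},{x2,x3,x6},{x3,x4,x6}} W2={{x2},{x2,x3},{x2,x4},{x2,x6},{x2,x3,x4},{x2,x3,x6}} W3={{x5}} W4={{x2},{x6},{x2,x3},{x2,x4},{x2,x6},{x3,x6},{x4,x6},{x2,x3,x4},{x2,x3,x6},{x3,x4,x6}} W5={{x1},{x2},{x5},{x2,x3},{x2,x4},{x2,x6},{x2,x3,x4},{x2,x3,x6}} W6={{x2},{x5},{x2,x3},{x2,x4},{x2,x6},{x2,x3,x4},{x2,x3,x6}}
  W12={{x2,x3},{x2,x4},{x2,x3,x4},{x2,x3,x6}} W14={{x2,x3},{x2,x4},{x3,x6},{x4,x6},{x2,x3,x4},{x2,x3,x6},{x3,x4,x6}} W15={{x2,x3},{x2,x4},{x2,x3,x4},{x2,x3,x6}} W16={{x2,x3},{x2,x4},{x2,x3,x4},{x2,x3,x6}} W24={{x2},{x2,x3},{x2,x4},{x2,x6},{x2,x3,x4},{x2,x3,x6}} W25={{x2},{x2,x3},{x2,x4},{x2,x6},{x2,x3,x4},{x2,x3,x6}} W26={{x2},{x2,x3},{x2,x4},{x2,x6},{x2,x3,x4},{x2,x3,x6}} W35={{x5}} W36={{x5}} W45={{x2},{x2,x3},{x2,x4},{x2,x6},{x2,x3,x4},{x2,x3,x6}} W46={{x2},{x2,x3},{x2,x4},{x2,x6},{x2,x3,x4},{x2,x3,x6}} W56={{x2},{x5},{x2,x3},{x2,x4},{x2,x6},{x2,x3,x4},{x2,x3,x6}}
  W124={{x2,x3},{x2,x4},{x2,x3,x4},{x2,x3,x6}} W125={{x2,x3},{x2,x4},{x2,x3,x4},{x2,x3,x6}} W126={{x2,x3},{x2,x4},{x2,x3,x4},{x2,x3,x6}} W145={{x2,x3},{x2,x4},{x2,x3,x4},{x2,x3,x6}} W146={{x2,x3},{x2,x4},{x2,x3,x4},{x2,x3,x6}} W156={{x2,x3},{x2,x4},{x2,x3,x4},{x2,x3,x6}} W245={{x2},{x2,x3},{x2,x4},{x2,x6},{x2,x3,x4},{x2,x3,x6}} W246={{x2},{x2,x3},{x2,x4},{x2,x6},{x2,x3,x4},{x2,x3,x6}} W256={{x2},{x2,x3},{x2,x4},{x2,x6},{x2,x3,x4},{x2,x3,x6}} W356={{x5}} W456={{x2},{x2,x3},{x2,x4},{x2,x6},{x2,x3,x4},{x2,x3,x6}}
  W1245={{x2,x3},{x2,x4},{x2,x3,x4},{x2,x3,x6}} W1246={{x2,x3},{x2,x4},{x2,x3,x4},{x2,x3,x6}} W1256={{x2,x3},{x2,x4},{x2,x3,x4},{x2,x3,x6}} W1456={{x2,x3},{x2,x4},{x2,x3,x4},{x2,x3,x6}} W2456={{x2},{x2,x3},{x2,x4},{x2,x6},{x2,x3,x4},{x2,x3,x6}}
  W12456={{x2,x3},{x2,x4},{x2,x3,x4},{x2,x3,x6}}
components per intersection:
  W1: {{x3},{x4},{x2,x3},{x2,x4},{x3,x4},{x3,x6},{x4,x6},{x2,x3,x4},{x2,x3,x6},{x3,x4,x6}} {{x7}}
  W2: {{x2},{x2,x3},{x2,x4},{x2,x6},{x2,x3,x4},{x2,x3,x6}}
  W3: {{x5}}
  W4: {{x2},{x6},{x2,x3},{x2,x4},{x2,x6},{x3,x6},{x4,x6},{x2,x3,x4},{x2,x3,x6},{x3,x4,x6}}
  W5: {{x1}} {{x2},{x2,x3},{x2,x4},{x2,x6},{x2,x3,x4},{x2,x3,x6}} {{x5}}
  W6: {{x2},{x2,x3},{x2,x4},{x2,x6},{x2,x3,x4},{x2,x3,x6}} {{x5}}
  W12: {{x2,x3},{x2,x4},{x2,x3,x4},{x2,x3,x6}}
  W14: {{x2,x3},{x2,x4},{x3,x6},{x4,x6},{x2,x3,x4},{x2,x3,x6},{x3,x4,x6}}
  W15: {{x2,x3},{x2,x4},{x2,x3,x4},{x2,x3,x6}}
  W16: {{x2,x3},{x2,x4},{x2,x3,x4},{x2,x3,x6}}
  W24: {{x2},{x2,x3},{x2,x4},{x2,x6},{x2,x3,x4},{x2,x3,x6}}
  W25: {{x2},{x2,x3},{x2,x4},{x2,x6},{x2,x3,x4},{x2,x3,x6}}
  W26: {{x2},{x2,x3},{x2,x4},{x2,x6},{x2,x3,x4},{x2,x3,x6}}
  W35: {{x5}}
  W36: {{x5}}
  W45: {{x2},{x2,x3},{x2,x4},{x2,x6},{x2,x3,x4},{x2,x3,x6}}
  W46: {{x2},{x2,x3},{x2,x4},{x2,x6},{x2,x3,x4},{x2,x3,x6}}
  W56: {{x2},{x2,x3},{x2,x4},{x2,x6},{x2,x3,x4},{x2,x3,x6}} {{x5}}
  W124: {{x2,x3},{x2,x4},{x2,x3,x4},{x2,x3,x6}}
  W125: {{x2,x3},{x2,x4},{x2,x3,x4},{x2,x3,x6}}
  W126: {{x2,x3},{x2,x4},{x2,x3,x4},{x2,x3,x6}}
  W145: {{x2,x3},{x2,x4},{x2,x3,x4},{x2,x3,x6}}
  W146: {{x2,x3},{x2,x4},{x2,x3,x4},{x2,x3,x6}}
  W156: {{x2,x3},{x2,x4},{x2,x3,x4},{x2,x3,x6}}
  W245: {{x2},{x2,x3},{x2,x4},{x2,x6},{x2,x3,x4},{x2,x3,x6}}
  W246: {{x2},{x2,x3},{x2,x4},{x2,x6},{x2,x3,x4},{x2,x3,x6}}
  W256: {{x2},{x2,x3},{x2,x4},{x2,x6},{x2,x3,x4},{x2,x3,x6}}
  W356: {{x5}}
  W456: {{x2},{x2,x3},{x2,x4},{x2,x6},{x2,x3,x4},{x2,x3,x6}}
  W1245: {{x2,x3},{x2,x4},{x2,x3,x4},{x2,x3,x6}}
  W1246: {{x2,x3},{x2,x4},{x2,x3,x4},{x2,x3,x6}}
  W1256: {{x2,x3},{x2,x4},{x2,x3,x4},{x2,x3,x6}}
  W1456: {{x2,x3},{x2,x4},{x2,x3,x4},{x2,x3,x6}}
  W2456: {{x2},{x2,x3},{x2,x4},{x2,x6},{x2,x3,x4},{x2,x3,x6}}
  W12456: {{x2,x3},{x2,x4},{x2,x3,x4},{x2,x3,x6}}
C dims 10,13,11,5; δ0: rk 6, SNF 1^6; δ1: rk 7, SNF 1^7; δ2: rk 4, SNF 1^4
degree 0: 10−6−0 = 4 → Ȟ^0 ≅ Z^4
degree 1: 13−7−6 = 0 → Ȟ^1 ≅ 0
degree 2: 11−4−7 = 0 → Ȟ^2 ≅ 0

Ȟ^0(U;F) ≅ Z^4, Ȟ^1(U;F) ≅ 0 and Ȟ^2(U;F) ≅ 0


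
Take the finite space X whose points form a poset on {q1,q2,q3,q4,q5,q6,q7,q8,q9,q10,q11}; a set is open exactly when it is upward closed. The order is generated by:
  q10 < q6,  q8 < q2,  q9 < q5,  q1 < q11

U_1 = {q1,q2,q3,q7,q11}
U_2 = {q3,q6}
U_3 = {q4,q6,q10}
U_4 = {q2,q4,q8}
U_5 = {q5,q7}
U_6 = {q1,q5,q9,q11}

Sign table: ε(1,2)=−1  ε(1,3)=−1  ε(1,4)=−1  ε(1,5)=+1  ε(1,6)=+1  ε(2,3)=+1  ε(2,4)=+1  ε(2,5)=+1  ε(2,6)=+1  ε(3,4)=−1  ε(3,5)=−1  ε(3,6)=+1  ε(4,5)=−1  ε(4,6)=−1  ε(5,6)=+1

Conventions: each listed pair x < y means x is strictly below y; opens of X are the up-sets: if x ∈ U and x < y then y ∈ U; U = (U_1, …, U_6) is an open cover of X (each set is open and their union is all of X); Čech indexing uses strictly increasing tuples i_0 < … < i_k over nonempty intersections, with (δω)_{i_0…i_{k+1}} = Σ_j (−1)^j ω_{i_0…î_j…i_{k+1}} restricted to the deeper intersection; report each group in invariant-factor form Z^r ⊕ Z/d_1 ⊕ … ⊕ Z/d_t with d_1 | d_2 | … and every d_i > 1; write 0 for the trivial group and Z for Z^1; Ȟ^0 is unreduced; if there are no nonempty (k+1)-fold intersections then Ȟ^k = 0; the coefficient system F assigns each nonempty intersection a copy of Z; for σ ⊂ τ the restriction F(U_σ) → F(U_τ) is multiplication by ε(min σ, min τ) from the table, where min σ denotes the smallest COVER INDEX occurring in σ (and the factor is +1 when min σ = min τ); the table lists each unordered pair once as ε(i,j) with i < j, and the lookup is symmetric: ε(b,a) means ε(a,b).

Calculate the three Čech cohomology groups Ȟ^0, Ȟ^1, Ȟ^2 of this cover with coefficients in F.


Ȟ^0(U;F) ≅ 0, Ȟ^1(U;F) ≅ Z ⊕ Z/2 and Ȟ^2(U;F) ≅ 0

nerve simplices:
  U12={q3} U14={q2} U15={q7} U16={q1,q11} U23={q6} U34={q4} U56={q5}
C dims 6,7; δ0: rk 6, SNF 1^5·2
degree 0: 6−6−0 = 0 → Ȟ^0 ≅ 0
degree 1: 7−0−6 = 1 plus torsion [2] → Ȟ^1 ≅ Z ⊕ Z/2
degree 2: 0−0−0 = 0 → Ȟ^2 ≅ 0


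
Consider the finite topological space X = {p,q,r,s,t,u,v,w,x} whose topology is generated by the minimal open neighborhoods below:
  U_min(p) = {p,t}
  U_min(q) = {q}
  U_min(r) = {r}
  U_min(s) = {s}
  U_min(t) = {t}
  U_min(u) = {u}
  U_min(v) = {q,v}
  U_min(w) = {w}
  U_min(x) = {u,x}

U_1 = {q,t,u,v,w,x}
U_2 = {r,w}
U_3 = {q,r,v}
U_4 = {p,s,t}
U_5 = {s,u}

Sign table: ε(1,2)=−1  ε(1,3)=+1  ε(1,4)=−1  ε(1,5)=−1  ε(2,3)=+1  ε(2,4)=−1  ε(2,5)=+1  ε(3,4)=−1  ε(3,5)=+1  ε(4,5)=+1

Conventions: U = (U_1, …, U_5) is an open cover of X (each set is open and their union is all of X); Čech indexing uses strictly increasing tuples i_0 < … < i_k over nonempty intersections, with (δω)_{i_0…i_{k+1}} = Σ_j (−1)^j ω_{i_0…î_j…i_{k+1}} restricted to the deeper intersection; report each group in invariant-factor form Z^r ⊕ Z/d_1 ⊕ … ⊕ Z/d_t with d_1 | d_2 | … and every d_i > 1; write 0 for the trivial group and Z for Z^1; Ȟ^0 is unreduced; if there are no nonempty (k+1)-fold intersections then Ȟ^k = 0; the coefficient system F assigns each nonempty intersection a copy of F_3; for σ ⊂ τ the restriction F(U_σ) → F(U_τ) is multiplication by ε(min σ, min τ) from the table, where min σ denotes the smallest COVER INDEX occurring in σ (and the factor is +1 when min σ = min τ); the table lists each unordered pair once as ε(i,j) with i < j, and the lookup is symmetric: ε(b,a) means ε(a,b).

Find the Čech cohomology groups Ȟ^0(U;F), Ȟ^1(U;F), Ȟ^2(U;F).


nonempty intersections:
  U12={w} U13={q,v} U14={t} U15={u} U23={r} U45={s}
C dims 5,6; δ0: rk_F3 5
Ȟ^0: (5−5)−0=0 ⇒ 0
Ȟ^1: (6−0)−5=1 ⇒ Z/3
Ȟ^2: (0−0)−0=0 ⇒ 0

Ȟ^0 = 0,  Ȟ^1 = Z/3,  Ȟ^2 = 0


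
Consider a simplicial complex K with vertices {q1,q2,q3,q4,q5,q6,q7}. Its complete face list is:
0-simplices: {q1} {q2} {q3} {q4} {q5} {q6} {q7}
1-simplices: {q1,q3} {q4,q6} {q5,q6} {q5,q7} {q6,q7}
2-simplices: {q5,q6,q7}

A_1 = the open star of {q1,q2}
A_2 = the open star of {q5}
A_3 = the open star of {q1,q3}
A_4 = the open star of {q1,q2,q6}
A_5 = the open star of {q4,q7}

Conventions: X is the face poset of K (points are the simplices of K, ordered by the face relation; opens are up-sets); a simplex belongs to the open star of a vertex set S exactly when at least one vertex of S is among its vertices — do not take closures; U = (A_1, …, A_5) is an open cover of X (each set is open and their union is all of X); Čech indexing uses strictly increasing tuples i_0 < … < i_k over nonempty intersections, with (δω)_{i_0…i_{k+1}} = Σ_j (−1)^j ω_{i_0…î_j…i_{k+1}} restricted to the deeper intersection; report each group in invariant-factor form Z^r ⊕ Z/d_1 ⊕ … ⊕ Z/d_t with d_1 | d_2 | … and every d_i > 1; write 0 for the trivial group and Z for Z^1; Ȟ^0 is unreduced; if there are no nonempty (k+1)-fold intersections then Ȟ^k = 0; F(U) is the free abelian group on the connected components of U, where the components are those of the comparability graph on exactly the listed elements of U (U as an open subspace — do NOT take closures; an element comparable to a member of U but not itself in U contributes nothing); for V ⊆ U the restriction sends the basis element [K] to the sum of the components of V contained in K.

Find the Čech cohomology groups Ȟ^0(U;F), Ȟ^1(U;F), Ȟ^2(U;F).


intersection data:
  A1={{q1},{q2},{q1,q3}} A2={{q5},{q5,q6},{q5,q7},{q5,q6,q7}} A3={{q1},{q3},{q1,q3}} A4={{q1},{q2},{q6},{q1,q3},{q4,q6},{q5,q6},{q6,q7},{q5,q6,q7}} A5={{q4},{q7},{q4,q6},{q5,q7},{q6,q7},{q5,q6,q7}}
  A13={{q1},{q1,q3}} A14={{q1},{q2},{q1,q3}} A24={{q5,q6},{q5,q6,q7}} A25={{q5,q7},{q5,q6,q7}} A34={{q1},{q1,q3}} A45={{q4,q6},{q6,q7},{q5,q6,q7}}
  A134={{q1},{q1,q3}} A245={{q5,q6,q7}}
components per intersection:
  A1: {{q1},{q1,q3}} {{q2}}
  A2: {{q5},{q5,q6},{q5,q7},{q5,q6,q7}}
  A3: {{q1},{q3},{q1,q3}}
  A4: {{q1},{q1,q3}} {{q2}} {{q6},{q4,q6},{q5,q6},{q6,q7},{q5,q6,q7}}
  A5: {{q4},{q4,q6}} {{q7},{q5,q7},{q6,q7},{q5,q6,q7}}
  A13: {{q1},{q1,q3}}
  A14: {{q1},{q1,q3}} {{q2}}
  A24: {{q5,q6},{q5,q6,q7}}
  A25: {{q5,q7},{q5,q6,q7}}
  A34: {{q1},{q1,q3}}
  A45: {{q4,q6}} {{q6,q7},{q5,q6,q7}}
  A134: {{q1},{q1,q3}}
  A245: {{q5,q6,q7}}
C dims 9,8,2; δ0: rk 6, SNF 1^6; δ1: rk 2, SNF 1^2
Ȟ^0 = (9 − 6) − 0 = 3, so Ȟ^0 ≅ Z^3
Ȟ^1 = (8 − 2) − 6 = 0, so Ȟ^1 ≅ 0
Ȟ^2 = (2 − 0) − 2 = 0, so Ȟ^2 ≅ 0

Ȟ^0 = Z^3,  Ȟ^1 = 0,  Ȟ^2 = 0


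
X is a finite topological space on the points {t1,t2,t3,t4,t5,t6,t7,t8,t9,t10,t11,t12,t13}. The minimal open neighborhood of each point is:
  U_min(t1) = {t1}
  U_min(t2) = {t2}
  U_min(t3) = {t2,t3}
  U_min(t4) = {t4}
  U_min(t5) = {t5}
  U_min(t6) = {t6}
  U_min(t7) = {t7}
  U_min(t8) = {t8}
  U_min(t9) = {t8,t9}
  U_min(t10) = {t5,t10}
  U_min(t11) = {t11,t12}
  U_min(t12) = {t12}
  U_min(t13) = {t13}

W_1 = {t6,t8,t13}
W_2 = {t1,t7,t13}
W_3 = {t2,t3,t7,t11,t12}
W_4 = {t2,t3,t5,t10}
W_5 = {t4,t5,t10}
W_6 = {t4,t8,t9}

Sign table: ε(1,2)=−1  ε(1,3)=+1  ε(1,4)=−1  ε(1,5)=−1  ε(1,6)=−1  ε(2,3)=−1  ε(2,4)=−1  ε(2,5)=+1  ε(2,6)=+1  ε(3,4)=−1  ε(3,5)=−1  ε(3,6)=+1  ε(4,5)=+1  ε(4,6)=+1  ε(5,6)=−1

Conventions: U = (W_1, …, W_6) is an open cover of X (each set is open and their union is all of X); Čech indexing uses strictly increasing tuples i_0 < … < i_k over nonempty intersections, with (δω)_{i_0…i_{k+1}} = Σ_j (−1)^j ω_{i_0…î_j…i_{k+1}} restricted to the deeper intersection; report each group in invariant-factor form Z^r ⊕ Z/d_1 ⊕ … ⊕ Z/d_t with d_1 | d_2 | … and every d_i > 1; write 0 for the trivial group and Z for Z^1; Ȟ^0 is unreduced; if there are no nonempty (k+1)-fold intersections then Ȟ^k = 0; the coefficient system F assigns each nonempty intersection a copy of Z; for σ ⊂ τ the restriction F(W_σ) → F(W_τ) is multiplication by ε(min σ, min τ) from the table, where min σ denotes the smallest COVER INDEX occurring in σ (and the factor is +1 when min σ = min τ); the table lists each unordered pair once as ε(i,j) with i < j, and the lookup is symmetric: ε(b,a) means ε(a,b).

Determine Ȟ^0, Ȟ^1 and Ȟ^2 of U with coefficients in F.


nonempty intersections:
  W12={t13} W16={t8} W23={t7} W34={t2,t3} W45={t5,t10} W56={t4}
C dims 6,6; δ0: rk 6, SNF 1^5·2
Ȟ^0: (6−6)−0=0 ⇒ 0
Ȟ^1: (6−0)−6=0 plus torsion [2] ⇒ Z/2
Ȟ^2: (0−0)−0=0 ⇒ 0

Ȟ^0(U;F) ≅ 0; Ȟ^1(U;F) ≅ Z/2; Ȟ^2(U;F) ≅ 0


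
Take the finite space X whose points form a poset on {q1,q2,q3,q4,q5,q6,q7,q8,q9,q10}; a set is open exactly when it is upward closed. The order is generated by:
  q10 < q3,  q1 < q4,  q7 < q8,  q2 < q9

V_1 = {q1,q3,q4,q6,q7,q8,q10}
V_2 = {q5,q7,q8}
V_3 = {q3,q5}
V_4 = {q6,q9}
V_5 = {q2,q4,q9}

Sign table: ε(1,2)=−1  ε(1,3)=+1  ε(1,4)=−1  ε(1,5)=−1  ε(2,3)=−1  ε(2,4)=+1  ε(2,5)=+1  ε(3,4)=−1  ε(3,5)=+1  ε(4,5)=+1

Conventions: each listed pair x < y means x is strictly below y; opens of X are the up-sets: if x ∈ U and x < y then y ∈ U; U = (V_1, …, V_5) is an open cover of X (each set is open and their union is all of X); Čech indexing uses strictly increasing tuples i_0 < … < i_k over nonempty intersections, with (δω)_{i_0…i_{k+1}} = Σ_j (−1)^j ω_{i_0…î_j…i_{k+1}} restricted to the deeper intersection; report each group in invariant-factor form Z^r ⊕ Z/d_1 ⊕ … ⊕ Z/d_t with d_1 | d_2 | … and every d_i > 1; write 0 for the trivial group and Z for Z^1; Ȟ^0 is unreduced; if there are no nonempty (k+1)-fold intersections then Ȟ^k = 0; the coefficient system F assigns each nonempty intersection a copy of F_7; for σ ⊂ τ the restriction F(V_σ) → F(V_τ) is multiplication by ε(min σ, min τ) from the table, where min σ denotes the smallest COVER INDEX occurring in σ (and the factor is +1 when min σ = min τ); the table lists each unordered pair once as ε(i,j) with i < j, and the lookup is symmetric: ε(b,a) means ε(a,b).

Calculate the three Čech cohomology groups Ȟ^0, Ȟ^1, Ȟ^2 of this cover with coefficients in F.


Ȟ^0 ≅ Z/7,  Ȟ^1 ≅ Z/7 ⊕ Z/7,  Ȟ^2 ≅ 0

nonempty overlaps:
  V12={q7,q8} V13={q3} V14={q6} V15={q4} V23={q5} V45={q9}
C dims 5,6; δ0: rk_F7 4
degree 0: 5−4−0 = 1 → Ȟ^0 ≅ Z/7
degree 1: 6−0−4 = 2 → Ȟ^1 ≅ Z/7 ⊕ Z/7
degree 2: 0−0−0 = 0 → Ȟ^2 ≅ 0


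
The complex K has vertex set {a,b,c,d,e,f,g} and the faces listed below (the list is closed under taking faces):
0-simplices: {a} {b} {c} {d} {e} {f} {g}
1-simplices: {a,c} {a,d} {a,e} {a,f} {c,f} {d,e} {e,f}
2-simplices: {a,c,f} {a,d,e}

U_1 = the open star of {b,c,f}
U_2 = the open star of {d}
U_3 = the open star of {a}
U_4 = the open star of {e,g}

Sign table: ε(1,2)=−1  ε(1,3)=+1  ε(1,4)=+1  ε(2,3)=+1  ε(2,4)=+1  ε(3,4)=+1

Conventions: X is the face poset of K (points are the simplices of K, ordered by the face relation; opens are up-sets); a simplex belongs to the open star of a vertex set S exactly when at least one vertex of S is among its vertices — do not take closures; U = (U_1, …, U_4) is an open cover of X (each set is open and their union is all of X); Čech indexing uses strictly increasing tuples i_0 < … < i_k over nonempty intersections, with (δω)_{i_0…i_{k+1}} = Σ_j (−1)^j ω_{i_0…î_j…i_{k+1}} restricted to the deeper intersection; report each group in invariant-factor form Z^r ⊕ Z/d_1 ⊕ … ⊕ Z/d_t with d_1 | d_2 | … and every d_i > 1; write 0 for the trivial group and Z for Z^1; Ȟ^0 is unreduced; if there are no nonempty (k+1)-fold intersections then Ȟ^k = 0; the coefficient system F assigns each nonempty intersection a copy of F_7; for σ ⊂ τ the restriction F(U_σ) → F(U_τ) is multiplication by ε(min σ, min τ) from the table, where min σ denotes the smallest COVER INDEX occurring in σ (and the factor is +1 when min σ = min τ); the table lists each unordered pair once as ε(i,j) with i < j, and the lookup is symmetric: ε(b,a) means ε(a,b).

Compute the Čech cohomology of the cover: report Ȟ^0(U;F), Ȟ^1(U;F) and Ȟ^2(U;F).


nonempty overlaps:
  U1={{b},{c},{f},{a,c},{a,f},{c,f},{e,f},{a,c,f}} U2={{d},{a,d},{d,e},{a,d,e}} U3={{a},{a,c},{a,d},{a,e},{a,f},{a,c,f},{a,d,e}} U4={{e},{g},{a,e},{d,e},{e,f},{a,d,e}}
  U13={{a,c},{a,f},{a,c,f}} U14={{e,f}} U23={{a,d},{a,d,e}} U24={{d,e},{a,d,e}} U34={{a,e},{a,d,e}}
  U234={{a,d,e}}
C dims 4,5,1; δ0: rk_F7 3; δ1: rk_F7 1
degree 0: 4−3−0 = 1 → Ȟ^0 ≅ Z/7
degree 1: 5−1−3 = 1 → Ȟ^1 ≅ Z/7
degree 2: 1−0−1 = 0 → Ȟ^2 ≅ 0

Ȟ^0 ≅ Z/7,  Ȟ^1 ≅ Z/7,  Ȟ^2 ≅ 0


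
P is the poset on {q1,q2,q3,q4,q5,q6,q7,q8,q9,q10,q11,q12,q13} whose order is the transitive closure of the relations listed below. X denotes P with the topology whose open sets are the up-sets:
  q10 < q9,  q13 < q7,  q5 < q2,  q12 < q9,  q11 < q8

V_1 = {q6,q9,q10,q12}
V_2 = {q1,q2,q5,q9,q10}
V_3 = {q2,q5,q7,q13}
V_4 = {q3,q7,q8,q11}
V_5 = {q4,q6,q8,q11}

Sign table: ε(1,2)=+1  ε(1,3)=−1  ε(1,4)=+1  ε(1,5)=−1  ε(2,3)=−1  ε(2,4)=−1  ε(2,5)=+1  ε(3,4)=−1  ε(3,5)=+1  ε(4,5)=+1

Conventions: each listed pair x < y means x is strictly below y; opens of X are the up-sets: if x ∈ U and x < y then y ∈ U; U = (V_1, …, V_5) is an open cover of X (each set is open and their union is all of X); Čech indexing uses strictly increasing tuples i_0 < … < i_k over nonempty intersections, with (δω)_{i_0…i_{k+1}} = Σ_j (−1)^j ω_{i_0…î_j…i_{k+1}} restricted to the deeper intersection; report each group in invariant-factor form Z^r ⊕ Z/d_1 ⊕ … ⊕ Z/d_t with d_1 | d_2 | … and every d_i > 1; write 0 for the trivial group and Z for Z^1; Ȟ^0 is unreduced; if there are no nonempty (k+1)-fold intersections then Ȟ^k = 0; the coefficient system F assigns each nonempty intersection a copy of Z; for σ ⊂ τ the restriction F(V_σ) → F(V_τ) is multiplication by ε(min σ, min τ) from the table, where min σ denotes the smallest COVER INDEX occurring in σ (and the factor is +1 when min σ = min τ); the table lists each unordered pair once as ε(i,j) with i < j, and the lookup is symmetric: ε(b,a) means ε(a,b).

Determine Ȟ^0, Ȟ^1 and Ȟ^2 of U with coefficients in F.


nonempty overlaps:
  V12={q9,q10} V15={q6} V23={q2,q5} V34={q7} V45={q8,q11}
C dims 5,5; δ0: rk 5, SNF 1^4·2
degree 0: 5−5−0 = 0 → Ȟ^0 ≅ 0
degree 1: 5−0−5 = 0 plus torsion [2] → Ȟ^1 ≅ Z/2
degree 2: 0−0−0 = 0 → Ȟ^2 ≅ 0

Ȟ^0 = 0, Ȟ^1 = Z/2, Ȟ^2 = 0


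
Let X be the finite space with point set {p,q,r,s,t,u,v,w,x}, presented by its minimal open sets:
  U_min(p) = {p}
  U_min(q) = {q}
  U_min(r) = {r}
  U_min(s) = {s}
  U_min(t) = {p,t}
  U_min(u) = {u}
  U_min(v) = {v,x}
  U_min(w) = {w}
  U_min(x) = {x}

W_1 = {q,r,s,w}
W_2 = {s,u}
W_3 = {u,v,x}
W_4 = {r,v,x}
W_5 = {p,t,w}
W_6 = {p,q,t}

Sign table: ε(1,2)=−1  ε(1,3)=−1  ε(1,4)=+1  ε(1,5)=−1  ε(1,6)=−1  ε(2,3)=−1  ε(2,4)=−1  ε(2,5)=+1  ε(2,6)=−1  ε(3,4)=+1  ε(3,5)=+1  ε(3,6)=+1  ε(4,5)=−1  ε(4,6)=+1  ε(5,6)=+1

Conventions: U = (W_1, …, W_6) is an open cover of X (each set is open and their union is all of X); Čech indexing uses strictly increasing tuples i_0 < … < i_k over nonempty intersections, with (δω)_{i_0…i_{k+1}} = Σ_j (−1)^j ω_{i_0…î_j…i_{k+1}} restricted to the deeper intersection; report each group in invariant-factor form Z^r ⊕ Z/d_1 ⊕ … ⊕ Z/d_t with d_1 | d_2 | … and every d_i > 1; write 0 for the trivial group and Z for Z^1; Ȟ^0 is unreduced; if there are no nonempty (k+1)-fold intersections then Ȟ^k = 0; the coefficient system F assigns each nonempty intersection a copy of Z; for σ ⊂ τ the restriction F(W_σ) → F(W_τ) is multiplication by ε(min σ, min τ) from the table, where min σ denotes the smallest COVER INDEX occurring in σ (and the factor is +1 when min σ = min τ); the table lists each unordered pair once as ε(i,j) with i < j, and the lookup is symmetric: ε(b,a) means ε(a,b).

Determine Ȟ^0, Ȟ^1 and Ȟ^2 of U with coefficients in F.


Ȟ^0 = Z, Ȟ^1 = Z^2, Ȟ^2 = 0

cover nerve:
  W12={s} W14={r} W15={w} W16={q} W23={u} W34={v,x} W56={p,t}
C dims 6,7; δ0: rk 5, SNF 1^5
Ȟ^0: (6−5)−0=1 ⇒ Z
Ȟ^1: (7−0)−5=2 ⇒ Z^2
Ȟ^2: (0−0)−0=0 ⇒ 0
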